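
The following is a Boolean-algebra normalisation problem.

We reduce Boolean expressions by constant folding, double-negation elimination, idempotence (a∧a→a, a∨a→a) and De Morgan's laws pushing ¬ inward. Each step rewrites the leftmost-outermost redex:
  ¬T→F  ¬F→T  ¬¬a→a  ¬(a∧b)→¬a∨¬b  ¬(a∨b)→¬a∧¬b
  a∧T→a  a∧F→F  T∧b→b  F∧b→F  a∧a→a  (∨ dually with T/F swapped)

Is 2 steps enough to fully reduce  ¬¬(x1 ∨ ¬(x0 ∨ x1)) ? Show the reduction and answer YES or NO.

  start: ¬¬(x1 ∨ ¬(x0 ∨ x1))
  step 1: x1 ∨ ¬(x0 ∨ x1)
  step 2: x1 ∨ (¬x0 ∧ ¬x1)

Answer: YES — reaches normal form x1 ∨ (¬x0 ∧ ¬x1) in 2 ≤ 2 steps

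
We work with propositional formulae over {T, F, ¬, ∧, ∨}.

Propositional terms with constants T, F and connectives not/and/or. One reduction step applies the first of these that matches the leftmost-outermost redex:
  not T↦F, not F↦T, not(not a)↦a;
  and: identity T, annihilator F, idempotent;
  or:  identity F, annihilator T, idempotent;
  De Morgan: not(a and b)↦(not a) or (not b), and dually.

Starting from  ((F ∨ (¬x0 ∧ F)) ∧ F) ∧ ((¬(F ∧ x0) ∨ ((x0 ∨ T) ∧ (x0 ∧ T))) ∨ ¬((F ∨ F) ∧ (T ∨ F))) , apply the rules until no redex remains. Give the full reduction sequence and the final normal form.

  start: ((F ∨ (¬x0 ∧ F)) ∧ F) ∧ ((¬(F ∧ x0) ∨ ((x0 ∨ T) ∧ (x0 ∧ T))) ∨ ¬((F ∨ F) ∧ (T ∨ F)))
  [1] F ∧ ((¬(F ∧ x0) ∨ ((x0 ∨ T) ∧ (x0 ∧ T))) ∨ ¬((F ∨ F) ∧ (T ∨ F)))
  [2] F

Answer: normal form = F  (in 2 steps)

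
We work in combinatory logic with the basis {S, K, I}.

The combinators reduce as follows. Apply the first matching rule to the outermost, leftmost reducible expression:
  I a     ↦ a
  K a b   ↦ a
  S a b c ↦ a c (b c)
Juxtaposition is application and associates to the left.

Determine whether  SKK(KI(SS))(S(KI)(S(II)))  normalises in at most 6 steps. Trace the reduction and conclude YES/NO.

  start: SKK(KI(SS))(S(KI)(S(II)))
  →1  K(KI(SS))(K(KI(SS)))(S(KI)(S(II)))
  →2  KI(SS)(S(KI)(S(II)))
  →3  I(S(KI)(S(II)))
  →4  S(KI)(S(II))
  →5  S(KI)(SI)

Answer: YES — reaches normal form S(KI)(SI) in 5 ≤ 6 steps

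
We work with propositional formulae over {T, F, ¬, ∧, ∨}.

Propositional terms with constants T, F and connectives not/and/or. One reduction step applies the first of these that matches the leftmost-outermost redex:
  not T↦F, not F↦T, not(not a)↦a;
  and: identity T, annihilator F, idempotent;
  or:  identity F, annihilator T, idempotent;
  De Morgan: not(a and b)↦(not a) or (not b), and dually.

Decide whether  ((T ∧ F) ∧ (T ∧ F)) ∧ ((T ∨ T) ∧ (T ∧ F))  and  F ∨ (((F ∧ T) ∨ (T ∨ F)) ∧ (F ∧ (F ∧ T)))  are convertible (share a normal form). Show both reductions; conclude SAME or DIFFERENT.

Answer: SAME — A ⇓ F, B ⇓ F

Reduction:
Term A:
  start: ((T ∧ F) ∧ (T ∧ F)) ∧ ((T ∨ T) ∧ (T ∧ F))
  [1] (T ∧ F) ∧ ((T ∨ T) ∧ (T ∧ F))
  [2] F ∧ ((T ∨ T) ∧ (T ∧ F))
  [3] F

Term B:
  start: F ∨ (((F ∧ T) ∨ (T ∨ F)) ∧ (F ∧ (F ∧ T)))
  [1] ((F ∧ T) ∨ (T ∨ F)) ∧ (F ∧ (F ∧ T))
  [2] (F ∨ (T ∨ F)) ∧ (F ∧ (F ∧ T))
  [3] (T ∨ F) ∧ (F ∧ (F ∧ T))
  [4] T ∧ (F ∧ (F ∧ T))
  [5] F ∧ (F ∧ T)
  [6] F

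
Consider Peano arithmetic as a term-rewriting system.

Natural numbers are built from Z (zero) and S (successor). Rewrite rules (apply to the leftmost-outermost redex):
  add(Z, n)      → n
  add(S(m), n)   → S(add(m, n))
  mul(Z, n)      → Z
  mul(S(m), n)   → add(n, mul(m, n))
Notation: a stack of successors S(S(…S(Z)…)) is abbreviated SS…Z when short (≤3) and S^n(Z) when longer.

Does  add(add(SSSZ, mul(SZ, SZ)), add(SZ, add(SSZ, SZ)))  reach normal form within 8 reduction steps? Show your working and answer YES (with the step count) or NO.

  start: add(add(SSSZ, mul(SZ, SZ)), add(SZ, add(SSZ, SZ)))
  step 1: add(S(add(SSZ, mul(SZ, SZ))), add(SZ, add(SSZ, SZ)))
  step 2: S(add(add(SSZ, mul(SZ, SZ)), add(SZ, add(SSZ, SZ))))
  step 3: S(add(S(add(SZ, mul(SZ, SZ))), add(SZ, add(SSZ, SZ))))
  step 4: S(S(add(add(SZ, mul(SZ, SZ)), add(SZ, add(SSZ, SZ)))))
  step 5: S(S(add(S(add(Z, mul(SZ, SZ))), add(SZ, add(SSZ, SZ)))))
  step 6: S(S(S(add(add(Z, mul(SZ, SZ)), add(SZ, add(SSZ, SZ))))))
  step 7: S(S(S(add(mul(SZ, SZ), add(SZ, add(SSZ, SZ))))))
  step 8: S(S(S(add(add(SZ, mul(Z, SZ)), add(SZ, add(SSZ, SZ))))))

Answer: NO — after 8 steps the term is S(S(S(add(add(SZ, mul(Z, SZ)), add(SZ, add(SSZ, SZ)))))), not yet normal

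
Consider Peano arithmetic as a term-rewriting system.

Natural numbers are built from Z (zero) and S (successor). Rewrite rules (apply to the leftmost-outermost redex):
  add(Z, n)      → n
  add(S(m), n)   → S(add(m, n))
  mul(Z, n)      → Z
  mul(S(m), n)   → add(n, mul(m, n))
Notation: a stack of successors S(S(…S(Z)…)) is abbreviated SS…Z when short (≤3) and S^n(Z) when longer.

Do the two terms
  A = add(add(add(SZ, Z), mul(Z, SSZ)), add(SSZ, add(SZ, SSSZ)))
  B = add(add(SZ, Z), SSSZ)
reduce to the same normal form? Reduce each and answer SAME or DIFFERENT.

Term A:
  start: add(add(add(SZ, Z), mul(Z, SSZ)), add(SSZ, add(SZ, SSSZ)))
  step 1: add(add(S(add(Z, Z)), mul(Z, SSZ)), add(SSZ, add(SZ, SSSZ)))
  step 2: add(S(add(add(Z, Z), mul(Z, SSZ))), add(SSZ, add(SZ, SSSZ)))
  step 3: S(add(add(add(Z, Z), mul(Z, SSZ)), add(SSZ, add(SZ, SSSZ))))
  step 4: S(add(add(Z, mul(Z, SSZ)), add(SSZ, add(SZ, SSSZ))))
  step 5: S(add(mul(Z, SSZ), add(SSZ, add(SZ, SSSZ))))
  step 6: S(add(Z, add(SSZ, add(SZ, SSSZ))))
  step 7: S(add(SSZ, add(SZ, SSSZ)))
  step 8: S(S(add(SZ, add(SZ, SSSZ))))
  step 9: S(S(S(add(Z, add(SZ, SSSZ)))))
  step 10: S(S(S(add(SZ, SSSZ))))
  step 11: S(S(S(S(add(Z, SSSZ)))))
  step 12: S^7(Z)

Term B:
  start: add(add(SZ, Z), SSSZ)
  step 1: add(S(add(Z, Z)), SSSZ)
  step 2: S(add(add(Z, Z), SSSZ))
  step 3: S(add(Z, SSSZ))
  step 4: S^4(Z)

Answer: DIFFERENT — A ⇓ S^7(Z), B ⇓ S^4(Z)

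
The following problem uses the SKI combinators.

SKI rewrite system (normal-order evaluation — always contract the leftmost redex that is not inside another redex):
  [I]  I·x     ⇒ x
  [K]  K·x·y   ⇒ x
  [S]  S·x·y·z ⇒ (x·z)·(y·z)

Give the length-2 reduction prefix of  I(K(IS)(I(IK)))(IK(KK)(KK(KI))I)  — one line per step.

  start: I(K(IS)(I(IK)))(IK(KK)(KK(KI))I)
  →1  K(IS)(I(IK))(IK(KK)(KK(KI))I)
  →2  IS(IK(KK)(KK(KI))I)

Answer: after 2 steps: IS(IK(KK)(KK(KI))I)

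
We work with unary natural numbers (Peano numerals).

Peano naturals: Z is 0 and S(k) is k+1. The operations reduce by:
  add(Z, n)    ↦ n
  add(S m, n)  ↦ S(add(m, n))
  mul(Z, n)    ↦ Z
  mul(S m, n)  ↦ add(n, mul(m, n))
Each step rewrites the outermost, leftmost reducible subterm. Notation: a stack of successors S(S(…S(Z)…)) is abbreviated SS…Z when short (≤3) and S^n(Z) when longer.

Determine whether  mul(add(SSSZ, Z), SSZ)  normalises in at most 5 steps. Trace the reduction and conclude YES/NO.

  start: mul(add(SSSZ, Z), SSZ)
  step 1: mul(S(add(SSZ, Z)), SSZ)
  step 2: add(SSZ, mul(add(SSZ, Z), SSZ))
  step 3: S(add(SZ, mul(add(SSZ, Z), SSZ)))
  step 4: S(S(add(Z, mul(add(SSZ, Z), SSZ))))
  step 5: S(S(mul(add(SSZ, Z), SSZ)))

Answer: NO — after 5 steps the term is S(S(mul(add(SSZ, Z), SSZ))), not yet normal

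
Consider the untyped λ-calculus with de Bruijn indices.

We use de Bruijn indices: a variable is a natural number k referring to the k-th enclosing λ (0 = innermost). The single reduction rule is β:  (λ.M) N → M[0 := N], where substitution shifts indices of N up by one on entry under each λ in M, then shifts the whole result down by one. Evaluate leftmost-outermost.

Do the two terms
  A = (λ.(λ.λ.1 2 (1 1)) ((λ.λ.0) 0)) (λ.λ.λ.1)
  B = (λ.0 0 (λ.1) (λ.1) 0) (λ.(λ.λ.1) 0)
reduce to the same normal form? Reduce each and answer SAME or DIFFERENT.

Answer: SAME — A ⇓ λ.λ.λ.1, B ⇓ λ.λ.λ.1

Reduction:
Term A:
  start: (λ.(λ.λ.1 2 (1 1)) ((λ.λ.0) 0)) (λ.λ.λ.1)
  [1] (λ.λ.1 (λ.λ.λ.1) (1 1)) ((λ.λ.0) (λ.λ.λ.1))
  [2] λ.(λ.λ.0) (λ.λ.λ.1) (λ.λ.λ.1) ((λ.λ.0) (λ.λ.λ.1) ((λ.λ.0) (λ.λ.λ.1)))
  [3] λ.(λ.0) (λ.λ.λ.1) ((λ.λ.0) (λ.λ.λ.1) ((λ.λ.0) (λ.λ.λ.1)))
  [4] λ.(λ.λ.λ.1) ((λ.λ.0) (λ.λ.λ.1) ((λ.λ.0) (λ.λ.λ.1)))
  [5] λ.λ.λ.1

Term B:
  start: (λ.0 0 (λ.1) (λ.1) 0) (λ.(λ.λ.1) 0)
  [1] (λ.(λ.λ.1) 0) (λ.(λ.λ.1) 0) (λ.λ.(λ.λ.1) 0) (λ.λ.(λ.λ.1) 0) (λ.(λ.λ.1) 0)
  [2] (λ.λ.1) (λ.(λ.λ.1) 0) (λ.λ.(λ.λ.1) 0) (λ.λ.(λ.λ.1) 0) (λ.(λ.λ.1) 0)
  [3] (λ.λ.(λ.λ.1) 0) (λ.λ.(λ.λ.1) 0) (λ.λ.(λ.λ.1) 0) (λ.(λ.λ.1) 0)
  [4] (λ.(λ.λ.1) 0) (λ.λ.(λ.λ.1) 0) (λ.(λ.λ.1) 0)
  [5] (λ.λ.1) (λ.λ.(λ.λ.1) 0) (λ.(λ.λ.1) 0)
  [6] (λ.λ.λ.(λ.λ.1) 0) (λ.(λ.λ.1) 0)
  [7] λ.λ.(λ.λ.1) 0
  [8] λ.λ.λ.1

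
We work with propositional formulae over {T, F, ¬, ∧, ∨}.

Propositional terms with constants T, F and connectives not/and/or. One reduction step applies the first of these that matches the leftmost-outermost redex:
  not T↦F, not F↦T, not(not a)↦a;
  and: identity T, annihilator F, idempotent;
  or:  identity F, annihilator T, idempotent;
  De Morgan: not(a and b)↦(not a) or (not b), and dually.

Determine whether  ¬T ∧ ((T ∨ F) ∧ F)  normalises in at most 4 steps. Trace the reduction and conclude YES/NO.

Answer: YES — reaches normal form F in 2 ≤ 4 steps

Reduction:
  start: ¬T ∧ ((T ∨ F) ∧ F)
  [1] F ∧ ((T ∨ F) ∧ F)
  [2] F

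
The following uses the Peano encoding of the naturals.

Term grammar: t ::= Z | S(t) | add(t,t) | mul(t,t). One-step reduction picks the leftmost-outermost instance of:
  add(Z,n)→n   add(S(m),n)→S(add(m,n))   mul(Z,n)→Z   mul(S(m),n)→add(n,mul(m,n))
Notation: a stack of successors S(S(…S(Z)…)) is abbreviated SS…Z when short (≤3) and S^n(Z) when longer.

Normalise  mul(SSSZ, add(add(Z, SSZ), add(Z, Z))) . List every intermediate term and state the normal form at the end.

  start: mul(SSSZ, add(add(Z, SSZ), add(Z, Z)))
  step 1: add(add(add(Z, SSZ), add(Z, Z)), mul(SSZ, add(add(Z, SSZ), add(Z, Z))))
  step 2: add(add(SSZ, add(Z, Z)), mul(SSZ, add(add(Z, SSZ), add(Z, Z))))
  step 3: add(S(add(SZ, add(Z, Z))), mul(SSZ, add(add(Z, SSZ), add(Z, Z))))
  step 4: S(add(add(SZ, add(Z, Z)), mul(SSZ, add(add(Z, SSZ), add(Z, Z)))))
  step 5: S(add(S(add(Z, add(Z, Z))), mul(SSZ, add(add(Z, SSZ), add(Z, Z)))))
  step 6: S(S(add(add(Z, add(Z, Z)), mul(SSZ, add(add(Z, SSZ), add(Z, Z))))))
  step 7: S(S(add(add(Z, Z), mul(SSZ, add(add(Z, SSZ), add(Z, Z))))))
  step 8: S(S(add(Z, mul(SSZ, add(add(Z, SSZ), add(Z, Z))))))
  step 9: S(S(mul(SSZ, add(add(Z, SSZ), add(Z, Z)))))
  step 10: S(S(add(add(add(Z, SSZ), add(Z, Z)), mul(SZ, add(add(Z, SSZ), add(Z, Z))))))
  step 11: S(S(add(add(SSZ, add(Z, Z)), mul(SZ, add(add(Z, SSZ), add(Z, Z))))))
  step 12: S(S(add(S(add(SZ, add(Z, Z))), mul(SZ, add(add(Z, SSZ), add(Z, Z))))))
  step 13: S(S(S(add(add(SZ, add(Z, Z)), mul(SZ, add(add(Z, SSZ), add(Z, Z)))))))
  step 14: S(S(S(add(S(add(Z, add(Z, Z))), mul(SZ, add(add(Z, SSZ), add(Z, Z)))))))
  step 15: S(S(S(S(add(add(Z, add(Z, Z)), mul(SZ, add(add(Z, SSZ), add(Z, Z))))))))
  step 16: S(S(S(S(add(add(Z, Z), mul(SZ, add(add(Z, SSZ), add(Z, Z))))))))
  step 17: S(S(S(S(add(Z, mul(SZ, add(add(Z, SSZ), add(Z, Z))))))))
  step 18: S(S(S(S(mul(SZ, add(add(Z, SSZ), add(Z, Z)))))))
  step 19: S(S(S(S(add(add(add(Z, SSZ), add(Z, Z)), mul(Z, add(add(Z, SSZ), add(Z, Z))))))))
  step 20: S(S(S(S(add(add(SSZ, add(Z, Z)), mul(Z, add(add(Z, SSZ), add(Z, Z))))))))
  step 21: S(S(S(S(add(S(add(SZ, add(Z, Z))), mul(Z, add(add(Z, SSZ), add(Z, Z))))))))
  step 22: S(S(S(S(S(add(add(SZ, add(Z, Z)), mul(Z, add(add(Z, SSZ), add(Z, Z)))))))))
  step 23: S(S(S(S(S(add(S(add(Z, add(Z, Z))), mul(Z, add(add(Z, SSZ), add(Z, Z)))))))))
  step 24: S(S(S(S(S(S(add(add(Z, add(Z, Z)), mul(Z, add(add(Z, SSZ), add(Z, Z))))))))))
  step 25: S(S(S(S(S(S(add(add(Z, Z), mul(Z, add(add(Z, SSZ), add(Z, Z))))))))))
  step 26: S(S(S(S(S(S(add(Z, mul(Z, add(add(Z, SSZ), add(Z, Z))))))))))
  step 27: S(S(S(S(S(S(mul(Z, add(add(Z, SSZ), add(Z, Z)))))))))
  step 28: S^6(Z)

Answer: normal form = S^6(Z)  (in 28 steps)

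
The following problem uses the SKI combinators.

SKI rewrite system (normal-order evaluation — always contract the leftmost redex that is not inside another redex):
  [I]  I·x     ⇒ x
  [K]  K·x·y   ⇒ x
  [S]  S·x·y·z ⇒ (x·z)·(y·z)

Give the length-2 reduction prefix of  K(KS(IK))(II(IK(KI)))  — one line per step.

Answer: after 2 steps: S

Working:
  start: K(KS(IK))(II(IK(KI)))
  step 1: KS(IK)
  step 2: S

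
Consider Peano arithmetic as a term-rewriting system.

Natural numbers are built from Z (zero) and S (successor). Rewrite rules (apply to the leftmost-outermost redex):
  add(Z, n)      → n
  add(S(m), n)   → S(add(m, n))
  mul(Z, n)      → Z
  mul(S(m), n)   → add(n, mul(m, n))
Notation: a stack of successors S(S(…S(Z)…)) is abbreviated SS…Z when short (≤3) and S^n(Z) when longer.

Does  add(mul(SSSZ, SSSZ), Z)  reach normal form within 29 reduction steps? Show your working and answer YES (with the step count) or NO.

  start: add(mul(SSSZ, SSSZ), Z)
  [1] add(add(SSSZ, mul(SSZ, SSSZ)), Z)
  [2] add(S(add(SSZ, mul(SSZ, SSSZ))), Z)
  [3] S(add(add(SSZ, mul(SSZ, SSSZ)), Z))
  [4] S(add(S(add(SZ, mul(SSZ, SSSZ))), Z))
  [5] S(S(add(add(SZ, mul(SSZ, SSSZ)), Z)))
  [6] S(S(add(S(add(Z, mul(SSZ, SSSZ))), Z)))
  [7] S(S(S(add(add(Z, mul(SSZ, SSSZ)), Z))))
  [8] S(S(S(add(mul(SSZ, SSSZ), Z))))
  [9] S(S(S(add(add(SSSZ, mul(SZ, SSSZ)), Z))))
  [10] S(S(S(add(S(add(SSZ, mul(SZ, SSSZ))), Z))))
  [11] S(S(S(S(add(add(SSZ, mul(SZ, SSSZ)), Z)))))
  [12] S(S(S(S(add(S(add(SZ, mul(SZ, SSSZ))), Z)))))
  [13] S(S(S(S(S(add(add(SZ, mul(SZ, SSSZ)), Z))))))
  [14] S(S(S(S(S(add(S(add(Z, mul(SZ, SSSZ))), Z))))))
  [15] S(S(S(S(S(S(add(add(Z, mul(SZ, SSSZ)), Z)))))))
  [16] S(S(S(S(S(S(add(mul(SZ, SSSZ), Z)))))))
  [17] S(S(S(S(S(S(add(add(SSSZ, mul(Z, SSSZ)), Z)))))))
  [18] S(S(S(S(S(S(add(S(add(SSZ, mul(Z, SSSZ))), Z)))))))
  [19] S(S(S(S(S(S(S(add(add(SSZ, mul(Z, SSSZ)), Z))))))))
  [20] S(S(S(S(S(S(S(add(S(add(SZ, mul(Z, SSSZ))), Z))))))))
  [21] S(S(S(S(S(S(S(S(add(add(SZ, mul(Z, SSSZ)), Z)))))))))
  [22] S(S(S(S(S(S(S(S(add(S(add(Z, mul(Z, SSSZ))), Z)))))))))
  [23] S(S(S(S(S(S(S(S(S(add(add(Z, mul(Z, SSSZ)), Z))))))))))
  [24] S(S(S(S(S(S(S(S(S(add(mul(Z, SSSZ), Z))))))))))
  [25] S(S(S(S(S(S(S(S(S(add(Z, Z))))))))))
  [26] S^9(Z)

Answer: YES — reaches normal form S^9(Z) in 26 ≤ 29 steps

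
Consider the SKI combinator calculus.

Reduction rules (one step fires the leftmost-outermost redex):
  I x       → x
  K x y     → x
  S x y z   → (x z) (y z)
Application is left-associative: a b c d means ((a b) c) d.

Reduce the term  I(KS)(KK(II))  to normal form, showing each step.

Answer: normal form = S  (in 2 steps)

Reduction:
  start: I(KS)(KK(II))
  →1  KS(KK(II))
  →2  S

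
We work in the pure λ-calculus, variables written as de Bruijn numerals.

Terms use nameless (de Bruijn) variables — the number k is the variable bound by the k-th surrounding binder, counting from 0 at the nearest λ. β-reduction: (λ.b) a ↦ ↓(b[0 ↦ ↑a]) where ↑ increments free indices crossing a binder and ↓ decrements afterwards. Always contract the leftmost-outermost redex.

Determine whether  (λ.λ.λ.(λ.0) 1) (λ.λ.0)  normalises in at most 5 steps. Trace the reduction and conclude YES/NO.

  start: (λ.λ.λ.(λ.0) 1) (λ.λ.0)
  [1] λ.λ.(λ.0) 1
  [2] λ.λ.1

Answer: YES — reaches normal form λ.λ.1 in 2 ≤ 5 steps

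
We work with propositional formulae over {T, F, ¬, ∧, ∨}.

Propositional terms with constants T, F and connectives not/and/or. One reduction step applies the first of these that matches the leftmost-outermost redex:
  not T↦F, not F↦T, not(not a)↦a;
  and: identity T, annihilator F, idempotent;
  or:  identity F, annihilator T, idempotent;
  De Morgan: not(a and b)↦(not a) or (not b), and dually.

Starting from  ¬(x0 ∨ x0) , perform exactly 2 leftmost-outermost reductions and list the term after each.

  start: ¬(x0 ∨ x0)
  [1] ¬x0 ∧ ¬x0
  [2] ¬x0

Answer: after 2 steps: ¬x0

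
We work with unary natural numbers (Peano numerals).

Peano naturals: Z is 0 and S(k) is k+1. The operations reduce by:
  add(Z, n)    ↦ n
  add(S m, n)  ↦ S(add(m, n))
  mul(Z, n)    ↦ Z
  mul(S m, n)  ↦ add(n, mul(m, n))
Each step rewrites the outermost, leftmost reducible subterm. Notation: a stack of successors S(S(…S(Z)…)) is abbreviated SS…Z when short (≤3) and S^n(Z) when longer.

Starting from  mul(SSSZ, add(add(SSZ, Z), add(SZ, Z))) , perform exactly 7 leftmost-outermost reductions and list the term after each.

Answer: after 7 steps: S(S(add(add(add(Z, Z), add(SZ, Z)), mul(SSZ, add(add(SSZ, Z), add(SZ, Z))))))

Derivation:
  start: mul(SSSZ, add(add(SSZ, Z), add(SZ, Z)))
  [1] add(add(add(SSZ, Z), add(SZ, Z)), mul(SSZ, add(add(SSZ, Z), add(SZ, Z))))
  [2] add(add(S(add(SZ, Z)), add(SZ, Z)), mul(SSZ, add(add(SSZ, Z), add(SZ, Z))))
  [3] add(S(add(add(SZ, Z), add(SZ, Z))), mul(SSZ, add(add(SSZ, Z), add(SZ, Z))))
  [4] S(add(add(add(SZ, Z), add(SZ, Z)), mul(SSZ, add(add(SSZ, Z), add(SZ, Z)))))
  [5] S(add(add(S(add(Z, Z)), add(SZ, Z)), mul(SSZ, add(add(SSZ, Z), add(SZ, Z)))))
  [6] S(add(S(add(add(Z, Z), add(SZ, Z))), mul(SSZ, add(add(SSZ, Z), add(SZ, Z)))))
  [7] S(S(add(add(add(Z, Z), add(SZ, Z)), mul(SSZ, add(add(SSZ, Z), add(SZ, Z))))))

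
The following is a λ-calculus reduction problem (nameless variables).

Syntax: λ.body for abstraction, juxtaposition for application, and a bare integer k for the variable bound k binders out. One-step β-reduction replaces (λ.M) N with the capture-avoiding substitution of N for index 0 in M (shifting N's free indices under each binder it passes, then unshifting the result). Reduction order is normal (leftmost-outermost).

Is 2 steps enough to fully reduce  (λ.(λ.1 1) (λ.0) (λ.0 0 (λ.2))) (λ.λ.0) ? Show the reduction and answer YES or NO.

Answer: NO — after 2 steps the term is (λ.λ.0) (λ.λ.0) (λ.0 0 (λ.λ.λ.0)), not yet normal

Derivation:
  start: (λ.(λ.1 1) (λ.0) (λ.0 0 (λ.2))) (λ.λ.0)
  →1  (λ.(λ.λ.0) (λ.λ.0)) (λ.0) (λ.0 0 (λ.λ.λ.0))
  →2  (λ.λ.0) (λ.λ.0) (λ.0 0 (λ.λ.λ.0))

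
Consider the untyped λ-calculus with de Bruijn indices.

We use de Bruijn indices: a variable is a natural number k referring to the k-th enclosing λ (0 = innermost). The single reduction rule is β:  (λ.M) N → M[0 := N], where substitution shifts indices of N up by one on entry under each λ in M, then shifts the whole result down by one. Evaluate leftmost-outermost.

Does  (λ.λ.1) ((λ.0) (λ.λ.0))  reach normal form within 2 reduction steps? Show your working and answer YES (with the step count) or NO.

Answer: YES — reaches normal form λ.λ.λ.0 in 2 ≤ 2 steps

Working:
  start: (λ.λ.1) ((λ.0) (λ.λ.0))
  [1] λ.(λ.0) (λ.λ.0)
  [2] λ.λ.λ.0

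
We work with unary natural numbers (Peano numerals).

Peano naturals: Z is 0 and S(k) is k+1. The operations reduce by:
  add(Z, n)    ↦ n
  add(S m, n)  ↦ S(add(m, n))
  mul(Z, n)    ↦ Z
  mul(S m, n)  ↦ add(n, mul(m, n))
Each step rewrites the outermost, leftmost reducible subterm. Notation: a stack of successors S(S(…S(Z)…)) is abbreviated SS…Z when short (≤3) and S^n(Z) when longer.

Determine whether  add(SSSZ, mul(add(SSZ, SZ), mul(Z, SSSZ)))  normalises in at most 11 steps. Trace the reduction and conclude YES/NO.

Answer: NO — after 11 steps the term is S(S(S(add(Z, mul(add(Z, SZ), mul(Z, SSSZ)))))), not yet normal

Reduction:
  start: add(SSSZ, mul(add(SSZ, SZ), mul(Z, SSSZ)))
  →1  S(add(SSZ, mul(add(SSZ, SZ), mul(Z, SSSZ))))
  →2  S(S(add(SZ, mul(add(SSZ, SZ), mul(Z, SSSZ)))))
  →3  S(S(S(add(Z, mul(add(SSZ, SZ), mul(Z, SSSZ))))))
  →4  S(S(S(mul(add(SSZ, SZ), mul(Z, SSSZ)))))
  →5  S(S(S(mul(S(add(SZ, SZ)), mul(Z, SSSZ)))))
  →6  S(S(S(add(mul(Z, SSSZ), mul(add(SZ, SZ), mul(Z, SSSZ))))))
  →7  S(S(S(add(Z, mul(add(SZ, SZ), mul(Z, SSSZ))))))
  →8  S(S(S(mul(add(SZ, SZ), mul(Z, SSSZ)))))
  →9  S(S(S(mul(S(add(Z, SZ)), mul(Z, SSSZ)))))
  →10  S(S(S(add(mul(Z, SSSZ), mul(add(Z, SZ), mul(Z, SSSZ))))))
  →11  S(S(S(add(Z, mul(add(Z, SZ), mul(Z, SSSZ))))))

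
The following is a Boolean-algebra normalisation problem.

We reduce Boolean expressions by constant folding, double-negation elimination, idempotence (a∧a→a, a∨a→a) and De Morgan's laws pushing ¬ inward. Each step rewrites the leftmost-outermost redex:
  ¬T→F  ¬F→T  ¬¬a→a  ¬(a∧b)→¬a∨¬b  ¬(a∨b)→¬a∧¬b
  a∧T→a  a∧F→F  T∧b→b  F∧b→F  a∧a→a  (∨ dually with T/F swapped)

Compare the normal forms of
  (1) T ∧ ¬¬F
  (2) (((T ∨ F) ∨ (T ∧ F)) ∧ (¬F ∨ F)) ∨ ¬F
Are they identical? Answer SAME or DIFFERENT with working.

Term A:
  start: T ∧ ¬¬F
  →1  ¬¬F
  →2  F

Term B:
  start: (((T ∨ F) ∨ (T ∧ F)) ∧ (¬F ∨ F)) ∨ ¬F
  →1  ((T ∨ (T ∧ F)) ∧ (¬F ∨ F)) ∨ ¬F
  →2  (T ∧ (¬F ∨ F)) ∨ ¬F
  →3  (¬F ∨ F) ∨ ¬F
  →4  ¬F ∨ ¬F
  →5  ¬F
  →6  T

Answer: DIFFERENT — A ⇓ F, B ⇓ T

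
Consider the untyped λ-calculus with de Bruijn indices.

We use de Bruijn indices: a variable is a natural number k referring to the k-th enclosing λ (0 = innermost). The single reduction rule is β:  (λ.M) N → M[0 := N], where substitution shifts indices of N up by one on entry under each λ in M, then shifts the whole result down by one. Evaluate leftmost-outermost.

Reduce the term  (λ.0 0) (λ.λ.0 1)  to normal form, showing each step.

Answer: normal form = λ.0 (λ.λ.0 1)  (in 2 steps)

Reduction:
  start: (λ.0 0) (λ.λ.0 1)
  [1] (λ.λ.0 1) (λ.λ.0 1)
  [2] λ.0 (λ.λ.0 1)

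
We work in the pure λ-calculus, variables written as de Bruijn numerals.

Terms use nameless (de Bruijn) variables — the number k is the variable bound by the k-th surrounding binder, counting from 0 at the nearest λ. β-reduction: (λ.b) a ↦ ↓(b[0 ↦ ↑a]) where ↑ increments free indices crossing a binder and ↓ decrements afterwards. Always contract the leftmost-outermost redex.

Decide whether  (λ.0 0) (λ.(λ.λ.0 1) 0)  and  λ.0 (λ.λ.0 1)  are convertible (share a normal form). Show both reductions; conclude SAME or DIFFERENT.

Answer: SAME — A ⇓ λ.0 (λ.λ.0 1), B ⇓ λ.0 (λ.λ.0 1)

Derivation:
Term A:
  start: (λ.0 0) (λ.(λ.λ.0 1) 0)
  step 1: (λ.(λ.λ.0 1) 0) (λ.(λ.λ.0 1) 0)
  step 2: (λ.λ.0 1) (λ.(λ.λ.0 1) 0)
  step 3: λ.0 (λ.(λ.λ.0 1) 0)
  step 4: λ.0 (λ.λ.0 1)

Term B:
  start: λ.0 (λ.λ.0 1)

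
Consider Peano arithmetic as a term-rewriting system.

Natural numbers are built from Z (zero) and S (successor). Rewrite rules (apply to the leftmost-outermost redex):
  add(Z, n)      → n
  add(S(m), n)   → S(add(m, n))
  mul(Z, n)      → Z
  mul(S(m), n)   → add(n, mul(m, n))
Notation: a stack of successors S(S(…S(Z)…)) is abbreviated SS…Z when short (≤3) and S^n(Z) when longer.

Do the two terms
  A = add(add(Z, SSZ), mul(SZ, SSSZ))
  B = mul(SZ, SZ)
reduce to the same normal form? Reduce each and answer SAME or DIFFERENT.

Answer: DIFFERENT — A ⇓ S^5(Z), B ⇓ SZ

Reduction:
Term A:
  start: add(add(Z, SSZ), mul(SZ, SSSZ))
  [1] add(SSZ, mul(SZ, SSSZ))
  [2] S(add(SZ, mul(SZ, SSSZ)))
  [3] S(S(add(Z, mul(SZ, SSSZ))))
  [4] S(S(mul(SZ, SSSZ)))
  [5] S(S(add(SSSZ, mul(Z, SSSZ))))
  [6] S(S(S(add(SSZ, mul(Z, SSSZ)))))
  [7] S(S(S(S(add(SZ, mul(Z, SSSZ))))))
  [8] S(S(S(S(S(add(Z, mul(Z, SSSZ)))))))
  [9] S(S(S(S(S(mul(Z, SSSZ))))))
  [10] S^5(Z)

Term B:
  start: mul(SZ, SZ)
  [1] add(SZ, mul(Z, SZ))
  [2] S(add(Z, mul(Z, SZ)))
  [3] S(mul(Z, SZ))
  [4] SZ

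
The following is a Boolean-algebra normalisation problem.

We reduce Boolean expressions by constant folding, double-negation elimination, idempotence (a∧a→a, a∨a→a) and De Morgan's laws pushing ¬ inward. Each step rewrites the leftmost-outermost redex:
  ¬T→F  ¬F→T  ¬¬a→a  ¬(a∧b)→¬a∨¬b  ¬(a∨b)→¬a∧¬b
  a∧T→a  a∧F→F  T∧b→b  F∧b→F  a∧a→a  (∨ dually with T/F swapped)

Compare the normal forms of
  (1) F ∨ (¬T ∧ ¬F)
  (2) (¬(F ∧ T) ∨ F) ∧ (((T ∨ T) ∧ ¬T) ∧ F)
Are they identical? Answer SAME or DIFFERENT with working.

Term A:
  start: F ∨ (¬T ∧ ¬F)
  →1  ¬T ∧ ¬F
  →2  F ∧ ¬F
  →3  F

Term B:
  start: (¬(F ∧ T) ∨ F) ∧ (((T ∨ T) ∧ ¬T) ∧ F)
  →1  ¬(F ∧ T) ∧ (((T ∨ T) ∧ ¬T) ∧ F)
  →2  (¬F ∨ ¬T) ∧ (((T ∨ T) ∧ ¬T) ∧ F)
  →3  (T ∨ ¬T) ∧ (((T ∨ T) ∧ ¬T) ∧ F)
  →4  T ∧ (((T ∨ T) ∧ ¬T) ∧ F)
  →5  ((T ∨ T) ∧ ¬T) ∧ F
  →6  F

Answer: SAME — A ⇓ F, B ⇓ F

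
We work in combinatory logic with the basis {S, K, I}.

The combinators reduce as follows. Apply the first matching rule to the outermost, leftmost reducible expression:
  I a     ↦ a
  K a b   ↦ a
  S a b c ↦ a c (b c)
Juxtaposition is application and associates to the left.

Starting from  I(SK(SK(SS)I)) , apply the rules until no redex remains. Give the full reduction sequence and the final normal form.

Answer: normal form = SKI  (in 3 steps)

Derivation:
  start: I(SK(SK(SS)I))
  [1] SK(SK(SS)I)
  [2] SK(KI(SSI))
  [3] SKI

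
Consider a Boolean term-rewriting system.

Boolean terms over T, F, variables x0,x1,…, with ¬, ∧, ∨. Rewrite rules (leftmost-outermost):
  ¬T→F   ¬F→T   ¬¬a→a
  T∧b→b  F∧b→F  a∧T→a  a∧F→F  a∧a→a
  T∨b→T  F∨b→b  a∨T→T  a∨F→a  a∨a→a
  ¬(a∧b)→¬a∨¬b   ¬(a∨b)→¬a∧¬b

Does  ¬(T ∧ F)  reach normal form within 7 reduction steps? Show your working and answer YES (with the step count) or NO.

Answer: YES — reaches normal form T in 4 ≤ 7 steps

Working:
  start: ¬(T ∧ F)
  step 1: ¬T ∨ ¬F
  step 2: F ∨ ¬F
  step 3: ¬F
  step 4: T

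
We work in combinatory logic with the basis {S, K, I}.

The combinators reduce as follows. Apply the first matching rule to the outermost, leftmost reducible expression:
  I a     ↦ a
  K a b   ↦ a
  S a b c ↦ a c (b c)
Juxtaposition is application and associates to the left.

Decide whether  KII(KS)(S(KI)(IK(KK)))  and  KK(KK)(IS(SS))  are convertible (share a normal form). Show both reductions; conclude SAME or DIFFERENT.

Answer: DIFFERENT — A ⇓ S, B ⇓ K(S(SS))

Derivation:
Term A:
  start: KII(KS)(S(KI)(IK(KK)))
  [1] I(KS)(S(KI)(IK(KK)))
  [2] KS(S(KI)(IK(KK)))
  [3] S

Term B:
  start: KK(KK)(IS(SS))
  [1] K(IS(SS))
  [2] K(S(SS))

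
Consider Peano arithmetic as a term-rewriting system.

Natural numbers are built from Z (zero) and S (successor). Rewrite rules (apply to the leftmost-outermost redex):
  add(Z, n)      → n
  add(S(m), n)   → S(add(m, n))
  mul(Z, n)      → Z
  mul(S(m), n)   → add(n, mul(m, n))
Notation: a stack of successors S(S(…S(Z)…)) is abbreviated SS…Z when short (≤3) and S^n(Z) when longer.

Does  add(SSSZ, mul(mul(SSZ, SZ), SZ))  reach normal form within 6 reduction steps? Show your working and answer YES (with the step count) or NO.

Answer: NO — after 6 steps the term is S(S(S(mul(S(add(Z, mul(SZ, SZ))), SZ)))), not yet normal

Reduction:
  start: add(SSSZ, mul(mul(SSZ, SZ), SZ))
  [1] S(add(SSZ, mul(mul(SSZ, SZ), SZ)))
  [2] S(S(add(SZ, mul(mul(SSZ, SZ), SZ))))
  [3] S(S(S(add(Z, mul(mul(SSZ, SZ), SZ)))))
  [4] S(S(S(mul(mul(SSZ, SZ), SZ))))
  [5] S(S(S(mul(add(SZ, mul(SZ, SZ)), SZ))))
  [6] S(S(S(mul(S(add(Z, mul(SZ, SZ))), SZ))))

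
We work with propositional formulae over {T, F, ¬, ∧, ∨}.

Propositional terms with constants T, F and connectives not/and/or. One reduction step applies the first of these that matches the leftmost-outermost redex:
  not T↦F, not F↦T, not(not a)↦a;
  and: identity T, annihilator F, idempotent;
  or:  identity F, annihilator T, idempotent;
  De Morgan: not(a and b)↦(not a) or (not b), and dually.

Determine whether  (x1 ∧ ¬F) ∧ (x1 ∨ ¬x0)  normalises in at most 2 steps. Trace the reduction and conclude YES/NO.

Answer: YES — reaches normal form x1 ∧ (x1 ∨ ¬x0) in 2 ≤ 2 steps

Derivation:
  start: (x1 ∧ ¬F) ∧ (x1 ∨ ¬x0)
  →1  (x1 ∧ T) ∧ (x1 ∨ ¬x0)
  →2  x1 ∧ (x1 ∨ ¬x0)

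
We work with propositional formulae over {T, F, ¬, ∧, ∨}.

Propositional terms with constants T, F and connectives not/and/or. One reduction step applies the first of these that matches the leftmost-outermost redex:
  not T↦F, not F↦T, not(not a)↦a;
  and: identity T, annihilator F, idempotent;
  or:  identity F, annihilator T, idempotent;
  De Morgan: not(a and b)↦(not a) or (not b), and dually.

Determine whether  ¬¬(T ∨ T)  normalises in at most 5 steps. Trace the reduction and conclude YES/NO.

  start: ¬¬(T ∨ T)
  →1  T ∨ T
  →2  T

Answer: YES — reaches normal form T in 2 ≤ 5 steps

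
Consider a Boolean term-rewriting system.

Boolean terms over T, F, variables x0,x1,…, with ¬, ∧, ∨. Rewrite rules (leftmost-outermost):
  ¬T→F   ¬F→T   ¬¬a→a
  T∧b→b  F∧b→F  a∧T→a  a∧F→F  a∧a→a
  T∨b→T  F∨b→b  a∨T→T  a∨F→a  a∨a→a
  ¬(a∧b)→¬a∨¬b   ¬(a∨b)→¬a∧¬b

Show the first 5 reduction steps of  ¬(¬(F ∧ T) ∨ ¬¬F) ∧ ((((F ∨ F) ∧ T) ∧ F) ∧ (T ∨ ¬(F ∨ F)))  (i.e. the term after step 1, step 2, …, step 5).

Answer: after 5 steps: F

Reduction:
  start: ¬(¬(F ∧ T) ∨ ¬¬F) ∧ ((((F ∨ F) ∧ T) ∧ F) ∧ (T ∨ ¬(F ∨ F)))
  [1] (¬¬(F ∧ T) ∧ ¬¬¬F) ∧ ((((F ∨ F) ∧ T) ∧ F) ∧ (T ∨ ¬(F ∨ F)))
  [2] ((F ∧ T) ∧ ¬¬¬F) ∧ ((((F ∨ F) ∧ T) ∧ F) ∧ (T ∨ ¬(F ∨ F)))
  [3] (F ∧ ¬¬¬F) ∧ ((((F ∨ F) ∧ T) ∧ F) ∧ (T ∨ ¬(F ∨ F)))
  [4] F ∧ ((((F ∨ F) ∧ T) ∧ F) ∧ (T ∨ ¬(F ∨ F)))
  [5] F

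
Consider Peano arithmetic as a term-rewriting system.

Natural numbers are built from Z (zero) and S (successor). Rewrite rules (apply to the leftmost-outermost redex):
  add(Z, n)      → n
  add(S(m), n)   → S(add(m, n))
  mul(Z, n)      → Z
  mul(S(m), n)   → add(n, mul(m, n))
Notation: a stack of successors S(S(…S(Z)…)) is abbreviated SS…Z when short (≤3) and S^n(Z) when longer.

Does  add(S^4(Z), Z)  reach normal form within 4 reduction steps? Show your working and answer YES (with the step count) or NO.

Answer: NO — after 4 steps the term is S(S(S(S(add(Z, Z))))), not yet normal

Derivation:
  start: add(S^4(Z), Z)
  [1] S(add(SSSZ, Z))
  [2] S(S(add(SSZ, Z)))
  [3] S(S(S(add(SZ, Z))))
  [4] S(S(S(S(add(Z, Z)))))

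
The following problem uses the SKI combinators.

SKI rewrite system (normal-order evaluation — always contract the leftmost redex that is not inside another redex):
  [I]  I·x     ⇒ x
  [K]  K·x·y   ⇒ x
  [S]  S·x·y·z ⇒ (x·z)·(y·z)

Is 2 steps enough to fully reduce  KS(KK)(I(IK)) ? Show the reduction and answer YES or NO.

Answer: NO — after 2 steps the term is S(IK), not yet normal

Working:
  start: KS(KK)(I(IK))
  step 1: S(I(IK))
  step 2: S(IK)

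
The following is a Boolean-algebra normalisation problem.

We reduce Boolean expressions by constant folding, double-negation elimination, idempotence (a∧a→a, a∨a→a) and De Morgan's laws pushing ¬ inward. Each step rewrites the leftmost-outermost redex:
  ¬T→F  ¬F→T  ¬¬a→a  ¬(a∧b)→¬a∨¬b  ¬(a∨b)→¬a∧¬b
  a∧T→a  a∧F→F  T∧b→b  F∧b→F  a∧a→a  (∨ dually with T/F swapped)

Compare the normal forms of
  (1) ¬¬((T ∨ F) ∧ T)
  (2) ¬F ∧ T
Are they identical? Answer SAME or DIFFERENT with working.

Answer: SAME — A ⇓ T, B ⇓ T

Derivation:
Term A:
  start: ¬¬((T ∨ F) ∧ T)
  step 1: (T ∨ F) ∧ T
  step 2: T ∨ F
  step 3: T

Term B:
  start: ¬F ∧ T
  step 1: ¬F
  step 2: T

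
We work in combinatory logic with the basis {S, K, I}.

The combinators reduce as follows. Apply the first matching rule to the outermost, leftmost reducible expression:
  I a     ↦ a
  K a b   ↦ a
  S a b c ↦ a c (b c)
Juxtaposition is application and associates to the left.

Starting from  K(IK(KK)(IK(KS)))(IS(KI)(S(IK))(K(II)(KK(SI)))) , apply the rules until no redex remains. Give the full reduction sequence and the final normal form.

  start: K(IK(KK)(IK(KS)))(IS(KI)(S(IK))(K(II)(KK(SI))))
  →1  IK(KK)(IK(KS))
  →2  K(KK)(IK(KS))
  →3  KK

Answer: normal form = KK  (in 3 steps)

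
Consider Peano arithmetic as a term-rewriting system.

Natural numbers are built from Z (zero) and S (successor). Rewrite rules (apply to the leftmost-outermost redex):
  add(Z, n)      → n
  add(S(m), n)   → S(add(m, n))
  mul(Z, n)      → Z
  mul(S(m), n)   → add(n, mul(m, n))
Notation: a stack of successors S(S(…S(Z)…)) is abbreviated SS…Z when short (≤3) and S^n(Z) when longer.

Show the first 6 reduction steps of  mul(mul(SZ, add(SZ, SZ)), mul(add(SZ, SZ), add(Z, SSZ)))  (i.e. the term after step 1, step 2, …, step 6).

Answer: after 6 steps: add(add(add(Z, SSZ), mul(add(Z, SZ), add(Z, SSZ))), mul(add(add(Z, SZ), mul(Z, add(SZ, SZ))), mul(add(SZ, SZ), add(Z, SSZ))))

Working:
  start: mul(mul(SZ, add(SZ, SZ)), mul(add(SZ, SZ), add(Z, SSZ)))
  step 1: mul(add(add(SZ, SZ), mul(Z, add(SZ, SZ))), mul(add(SZ, SZ), add(Z, SSZ)))
  step 2: mul(add(S(add(Z, SZ)), mul(Z, add(SZ, SZ))), mul(add(SZ, SZ), add(Z, SSZ)))
  step 3: mul(S(add(add(Z, SZ), mul(Z, add(SZ, SZ)))), mul(add(SZ, SZ), add(Z, SSZ)))
  step 4: add(mul(add(SZ, SZ), add(Z, SSZ)), mul(add(add(Z, SZ), mul(Z, add(SZ, SZ))), mul(add(SZ, SZ), add(Z, SSZ))))
  step 5: add(mul(S(add(Z, SZ)), add(Z, SSZ)), mul(add(add(Z, SZ), mul(Z, add(SZ, SZ))), mul(add(SZ, SZ), add(Z, SSZ))))
  step 6: add(add(add(Z, SSZ), mul(add(Z, SZ), add(Z, SSZ))), mul(add(add(Z, SZ), mul(Z, add(SZ, SZ))), mul(add(SZ, SZ), add(Z, SSZ))))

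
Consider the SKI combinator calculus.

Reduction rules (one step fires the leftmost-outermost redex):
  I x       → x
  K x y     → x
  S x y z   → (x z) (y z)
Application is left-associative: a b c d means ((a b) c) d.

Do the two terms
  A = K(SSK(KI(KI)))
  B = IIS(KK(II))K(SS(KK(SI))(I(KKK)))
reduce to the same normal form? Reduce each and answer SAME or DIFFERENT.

Term A:
  start: K(SSK(KI(KI)))
  step 1: K(S(KI(KI))(K(KI(KI))))
  step 2: K(SI(K(KI(KI))))
  step 3: K(SI(KI))

Term B:
  start: IIS(KK(II))K(SS(KK(SI))(I(KKK)))
  step 1: IS(KK(II))K(SS(KK(SI))(I(KKK)))
  step 2: S(KK(II))K(SS(KK(SI))(I(KKK)))
  step 3: KK(II)(SS(KK(SI))(I(KKK)))(K(SS(KK(SI))(I(KKK))))
  step 4: K(SS(KK(SI))(I(KKK)))(K(SS(KK(SI))(I(KKK))))
  step 5: SS(KK(SI))(I(KKK))
  step 6: S(I(KKK))(KK(SI)(I(KKK)))
  step 7: S(KKK)(KK(SI)(I(KKK)))
  step 8: SK(KK(SI)(I(KKK)))
  step 9: SK(K(I(KKK)))
  step 10: SK(K(KKK))
  step 11: SK(KK)

Answer: DIFFERENT — A ⇓ K(SI(KI)), B ⇓ SK(KK)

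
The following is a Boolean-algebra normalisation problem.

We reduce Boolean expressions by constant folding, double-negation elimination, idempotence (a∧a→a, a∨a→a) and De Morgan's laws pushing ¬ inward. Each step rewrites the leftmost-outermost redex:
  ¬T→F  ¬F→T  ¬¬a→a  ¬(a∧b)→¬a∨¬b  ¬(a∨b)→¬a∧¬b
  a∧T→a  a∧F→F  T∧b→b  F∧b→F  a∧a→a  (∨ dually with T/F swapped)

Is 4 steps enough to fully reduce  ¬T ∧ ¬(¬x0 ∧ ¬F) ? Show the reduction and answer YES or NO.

  start: ¬T ∧ ¬(¬x0 ∧ ¬F)
  [1] F ∧ ¬(¬x0 ∧ ¬F)
  [2] F

Answer: YES — reaches normal form F in 2 ≤ 4 steps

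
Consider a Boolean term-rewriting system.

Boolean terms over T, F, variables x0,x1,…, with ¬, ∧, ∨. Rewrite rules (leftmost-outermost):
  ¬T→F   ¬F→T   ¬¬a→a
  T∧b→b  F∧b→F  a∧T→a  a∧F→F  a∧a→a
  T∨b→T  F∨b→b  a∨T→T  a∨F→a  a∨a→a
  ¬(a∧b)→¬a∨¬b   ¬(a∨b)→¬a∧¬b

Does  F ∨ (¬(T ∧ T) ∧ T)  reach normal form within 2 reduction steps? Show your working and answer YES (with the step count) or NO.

Answer: NO — after 2 steps the term is ¬(T ∧ T), not yet normal

Derivation:
  start: F ∨ (¬(T ∧ T) ∧ T)
  [1] ¬(T ∧ T) ∧ T
  [2] ¬(T ∧ T)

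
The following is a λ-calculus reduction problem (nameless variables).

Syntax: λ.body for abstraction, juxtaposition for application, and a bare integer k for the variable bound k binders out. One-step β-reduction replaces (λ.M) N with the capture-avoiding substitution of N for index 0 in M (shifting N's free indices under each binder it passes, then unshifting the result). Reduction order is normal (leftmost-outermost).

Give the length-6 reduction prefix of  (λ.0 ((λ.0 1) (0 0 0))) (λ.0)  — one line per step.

  start: (λ.0 ((λ.0 1) (0 0 0))) (λ.0)
  [1] (λ.0) ((λ.0 (λ.0)) ((λ.0) (λ.0) (λ.0)))
  [2] (λ.0 (λ.0)) ((λ.0) (λ.0) (λ.0))
  [3] (λ.0) (λ.0) (λ.0) (λ.0)
  [4] (λ.0) (λ.0) (λ.0)
  [5] (λ.0) (λ.0)
  [6] λ.0

Answer: after 6 steps: λ.0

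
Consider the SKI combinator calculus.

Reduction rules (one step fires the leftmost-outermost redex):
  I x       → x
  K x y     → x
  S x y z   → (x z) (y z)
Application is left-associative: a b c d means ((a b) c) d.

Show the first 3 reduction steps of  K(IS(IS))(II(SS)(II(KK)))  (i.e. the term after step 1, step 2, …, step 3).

  start: K(IS(IS))(II(SS)(II(KK)))
  step 1: IS(IS)
  step 2: S(IS)
  step 3: SS

Answer: after 3 steps: SS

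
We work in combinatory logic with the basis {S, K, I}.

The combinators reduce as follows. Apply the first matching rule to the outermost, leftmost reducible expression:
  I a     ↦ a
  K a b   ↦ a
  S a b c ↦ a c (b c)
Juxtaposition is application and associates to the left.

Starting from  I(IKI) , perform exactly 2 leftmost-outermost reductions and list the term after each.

Answer: after 2 steps: KI

Working:
  start: I(IKI)
  →1  IKI
  →2  KI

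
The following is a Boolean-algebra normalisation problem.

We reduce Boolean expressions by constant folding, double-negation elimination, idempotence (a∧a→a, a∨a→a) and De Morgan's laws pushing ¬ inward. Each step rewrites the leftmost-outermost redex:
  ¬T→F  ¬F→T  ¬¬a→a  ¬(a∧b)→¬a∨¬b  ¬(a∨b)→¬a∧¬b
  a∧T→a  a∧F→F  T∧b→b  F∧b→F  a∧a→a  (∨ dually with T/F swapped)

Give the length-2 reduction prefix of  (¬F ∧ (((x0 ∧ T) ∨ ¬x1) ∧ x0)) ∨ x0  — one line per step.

  start: (¬F ∧ (((x0 ∧ T) ∨ ¬x1) ∧ x0)) ∨ x0
  →1  (T ∧ (((x0 ∧ T) ∨ ¬x1) ∧ x0)) ∨ x0
  →2  (((x0 ∧ T) ∨ ¬x1) ∧ x0) ∨ x0

Answer: after 2 steps: (((x0 ∧ T) ∨ ¬x1) ∧ x0) ∨ x0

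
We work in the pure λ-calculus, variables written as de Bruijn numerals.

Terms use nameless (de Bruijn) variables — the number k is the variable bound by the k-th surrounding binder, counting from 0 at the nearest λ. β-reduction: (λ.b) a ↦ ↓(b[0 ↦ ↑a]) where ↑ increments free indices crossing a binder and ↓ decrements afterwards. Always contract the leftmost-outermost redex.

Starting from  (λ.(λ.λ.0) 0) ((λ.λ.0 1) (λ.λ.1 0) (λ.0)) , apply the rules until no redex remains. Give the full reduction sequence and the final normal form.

Answer: normal form = λ.0  (in 2 steps)

Reduction:
  start: (λ.(λ.λ.0) 0) ((λ.λ.0 1) (λ.λ.1 0) (λ.0))
  step 1: (λ.λ.0) ((λ.λ.0 1) (λ.λ.1 0) (λ.0))
  step 2: λ.0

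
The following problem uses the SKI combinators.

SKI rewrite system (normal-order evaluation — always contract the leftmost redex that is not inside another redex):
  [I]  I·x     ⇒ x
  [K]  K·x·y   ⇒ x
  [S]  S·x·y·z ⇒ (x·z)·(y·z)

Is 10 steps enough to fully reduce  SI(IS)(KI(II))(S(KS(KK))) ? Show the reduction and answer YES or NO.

Answer: YES — reaches normal form SI(SS) in 7 ≤ 10 steps

Working:
  start: SI(IS)(KI(II))(S(KS(KK)))
  [1] I(KI(II))(IS(KI(II)))(S(KS(KK)))
  [2] KI(II)(IS(KI(II)))(S(KS(KK)))
  [3] I(IS(KI(II)))(S(KS(KK)))
  [4] IS(KI(II))(S(KS(KK)))
  [5] S(KI(II))(S(KS(KK)))
  [6] SI(S(KS(KK)))
  [7] SI(SS)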